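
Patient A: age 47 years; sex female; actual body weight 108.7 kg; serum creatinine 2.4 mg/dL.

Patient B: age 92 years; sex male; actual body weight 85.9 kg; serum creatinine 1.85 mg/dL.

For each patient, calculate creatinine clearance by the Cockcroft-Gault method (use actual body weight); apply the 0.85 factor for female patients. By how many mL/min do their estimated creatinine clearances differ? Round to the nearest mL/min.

19 mL/min

Patient A: CrCl = (140 − 47) × 108.7 / (72 × 2.4) × 0.85 = 10109.1 / 172.80 × 0.85 ≈ 49.7 mL/min
Patient B: CrCl = (140 − 92) × 85.9 / (72 × 1.85) = 4123.2 / 133.20 ≈ 31.0 mL/min
|49.7 − 31.0| = 18.7 mL/min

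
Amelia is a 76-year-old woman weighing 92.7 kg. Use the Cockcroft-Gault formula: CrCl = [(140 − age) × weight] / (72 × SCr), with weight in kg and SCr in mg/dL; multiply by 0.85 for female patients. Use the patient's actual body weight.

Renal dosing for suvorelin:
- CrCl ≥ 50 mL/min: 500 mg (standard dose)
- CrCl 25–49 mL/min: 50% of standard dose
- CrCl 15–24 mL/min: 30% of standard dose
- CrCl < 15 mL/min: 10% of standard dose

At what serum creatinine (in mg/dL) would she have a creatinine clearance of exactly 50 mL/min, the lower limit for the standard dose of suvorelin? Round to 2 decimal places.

Standard dose requires CrCl ≥ 50 mL/min.
Set (140 − 76) × 92.7 × 0.85 / (72 × SCr) = 50
SCr = (140 − 76) × 92.7 × 0.85 / (72 × 50) = 1.401 mg/dL

1.40 mg/dL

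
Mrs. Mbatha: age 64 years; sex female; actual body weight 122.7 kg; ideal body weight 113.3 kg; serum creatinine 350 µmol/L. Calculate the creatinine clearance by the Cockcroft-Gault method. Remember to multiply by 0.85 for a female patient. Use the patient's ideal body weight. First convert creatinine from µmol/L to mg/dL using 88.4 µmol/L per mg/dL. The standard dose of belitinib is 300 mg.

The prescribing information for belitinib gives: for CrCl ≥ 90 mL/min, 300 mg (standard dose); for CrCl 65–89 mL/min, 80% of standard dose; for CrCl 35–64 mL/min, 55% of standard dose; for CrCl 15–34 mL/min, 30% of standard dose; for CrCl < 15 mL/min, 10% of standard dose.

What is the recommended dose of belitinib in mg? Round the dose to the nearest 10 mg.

SCr = 350 / 88.4 = 3.959 mg/dL
CrCl = (140 − 64) × 113.3 / (72 × 3.959) × 0.85 = 8610.8 / 285.05 × 0.85 ≈ 25.7 mL/min
CrCl ≈ 26 mL/min → bracket 15–34 mL/min.
30% of 300 mg = 90 mg

90 mg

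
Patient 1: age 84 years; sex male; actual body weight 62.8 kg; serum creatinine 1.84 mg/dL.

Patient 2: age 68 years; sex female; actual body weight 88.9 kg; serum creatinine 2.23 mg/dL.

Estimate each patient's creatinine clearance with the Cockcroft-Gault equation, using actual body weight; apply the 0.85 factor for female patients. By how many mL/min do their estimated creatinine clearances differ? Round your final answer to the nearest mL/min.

Patient 1: CrCl = (140 − 84) × 62.8 / (72 × 1.84) = 3516.8 / 132.48 ≈ 26.5 mL/min
Patient 2: CrCl = (140 − 68) × 88.9 / (72 × 2.23) × 0.85 = 6400.8 / 160.56 × 0.85 ≈ 33.9 mL/min
|26.5 − 33.9| = 7.4 mL/min

7 mL/min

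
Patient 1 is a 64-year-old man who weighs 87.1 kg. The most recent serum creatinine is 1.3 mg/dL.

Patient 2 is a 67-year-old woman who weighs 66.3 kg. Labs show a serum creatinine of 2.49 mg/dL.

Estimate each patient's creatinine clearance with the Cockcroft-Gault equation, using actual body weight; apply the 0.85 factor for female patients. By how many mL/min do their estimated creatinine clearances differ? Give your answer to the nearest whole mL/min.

Patient 1: CrCl = (140 − 64) × 87.1 / (72 × 1.3) = 6619.6 / 93.60 ≈ 70.7 mL/min
Patient 2: CrCl = (140 − 67) × 66.3 / (72 × 2.49) × 0.85 = 4839.9 / 179.28 × 0.85 ≈ 22.9 mL/min
|70.7 − 22.9| = 47.8 mL/min

48 mL/min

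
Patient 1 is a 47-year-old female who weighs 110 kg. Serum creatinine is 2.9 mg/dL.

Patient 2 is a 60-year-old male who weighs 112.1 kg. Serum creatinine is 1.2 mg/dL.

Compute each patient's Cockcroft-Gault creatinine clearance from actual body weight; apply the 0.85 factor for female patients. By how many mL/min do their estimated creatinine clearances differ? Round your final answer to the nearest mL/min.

62 mL/min

Patient 1: CrCl = (140 − 47) × 110 / (72 × 2.9) × 0.85 = 10230.0 / 208.80 × 0.85 ≈ 41.6 mL/min
Patient 2: CrCl = (140 − 60) × 112.1 / (72 × 1.2) = 8968.0 / 86.40 ≈ 103.8 mL/min
|41.6 − 103.8| = 62.2 mL/min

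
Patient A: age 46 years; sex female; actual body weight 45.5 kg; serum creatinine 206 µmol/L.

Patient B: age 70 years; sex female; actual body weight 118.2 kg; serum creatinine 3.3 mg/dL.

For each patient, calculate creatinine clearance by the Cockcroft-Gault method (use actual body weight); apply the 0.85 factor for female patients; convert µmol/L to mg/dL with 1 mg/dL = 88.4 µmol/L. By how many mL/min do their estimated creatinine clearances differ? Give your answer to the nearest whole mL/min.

8 mL/min

Patient A: SCr = 206 / 88.4 = 2.33 mg/dL
Patient A: CrCl = (140 − 46) × 45.5 / (72 × 2.33) × 0.85 = 4277.0 / 167.76 × 0.85 ≈ 21.7 mL/min
Patient B: CrCl = (140 − 70) × 118.2 / (72 × 3.3) × 0.85 = 8274.0 / 237.60 × 0.85 ≈ 29.6 mL/min
|21.7 − 29.6| = 7.9 mL/min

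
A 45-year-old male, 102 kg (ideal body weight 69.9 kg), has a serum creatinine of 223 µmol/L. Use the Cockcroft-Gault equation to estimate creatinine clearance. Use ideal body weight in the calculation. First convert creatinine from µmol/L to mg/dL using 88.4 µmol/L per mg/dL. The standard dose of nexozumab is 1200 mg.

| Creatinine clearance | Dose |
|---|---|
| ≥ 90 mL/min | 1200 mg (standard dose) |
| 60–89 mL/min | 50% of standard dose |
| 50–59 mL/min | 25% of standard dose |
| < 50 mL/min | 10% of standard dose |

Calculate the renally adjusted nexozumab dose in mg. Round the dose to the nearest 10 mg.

SCr = 223 / 88.4 = 2.523 mg/dL
CrCl = (140 − 45) × 69.9 / (72 × 2.523) = 6640.5 / 181.66 ≈ 36.6 mL/min
CrCl ≈ 37 mL/min → bracket < 50 mL/min.
10% of 1200 mg = 120 mg

120 mg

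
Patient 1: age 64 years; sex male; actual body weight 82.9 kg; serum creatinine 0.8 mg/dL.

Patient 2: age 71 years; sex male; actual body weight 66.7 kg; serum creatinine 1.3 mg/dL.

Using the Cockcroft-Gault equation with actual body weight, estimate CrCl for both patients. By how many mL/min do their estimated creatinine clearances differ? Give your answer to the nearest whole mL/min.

Patient 1: CrCl = (140 − 64) × 82.9 / (72 × 0.8) = 6300.4 / 57.60 ≈ 109.4 mL/min
Patient 2: CrCl = (140 − 71) × 66.7 / (72 × 1.3) = 4602.3 / 93.60 ≈ 49.2 mL/min
|109.4 − 49.2| = 60.2 mL/min

60 mL/min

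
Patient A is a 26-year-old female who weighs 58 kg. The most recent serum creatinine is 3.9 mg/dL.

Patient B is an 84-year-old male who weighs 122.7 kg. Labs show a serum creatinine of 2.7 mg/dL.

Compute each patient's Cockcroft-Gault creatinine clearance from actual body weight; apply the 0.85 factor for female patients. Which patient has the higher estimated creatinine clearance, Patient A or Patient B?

Patient A: CrCl = (140 − 26) × 58 / (72 × 3.9) × 0.85 = 6612.0 / 280.80 × 0.85 ≈ 20.0 mL/min
Patient B: CrCl = (140 − 84) × 122.7 / (72 × 2.7) = 6871.2 / 194.40 ≈ 35.3 mL/min
20.0 vs 35.3 mL/min → Patient B is higher.

Patient B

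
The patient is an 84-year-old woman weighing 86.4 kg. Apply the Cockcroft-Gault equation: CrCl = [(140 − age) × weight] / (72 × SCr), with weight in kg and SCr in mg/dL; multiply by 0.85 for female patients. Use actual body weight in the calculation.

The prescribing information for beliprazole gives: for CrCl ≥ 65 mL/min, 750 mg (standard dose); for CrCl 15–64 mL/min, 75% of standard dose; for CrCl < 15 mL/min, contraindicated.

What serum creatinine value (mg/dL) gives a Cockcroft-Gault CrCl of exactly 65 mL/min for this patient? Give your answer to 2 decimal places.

Standard dose requires CrCl ≥ 65 mL/min.
Set (140 − 84) × 86.4 × 0.85 / (72 × SCr) = 65
SCr = (140 − 84) × 86.4 × 0.85 / (72 × 65) = 0.879 mg/dL

0.88 mg/dL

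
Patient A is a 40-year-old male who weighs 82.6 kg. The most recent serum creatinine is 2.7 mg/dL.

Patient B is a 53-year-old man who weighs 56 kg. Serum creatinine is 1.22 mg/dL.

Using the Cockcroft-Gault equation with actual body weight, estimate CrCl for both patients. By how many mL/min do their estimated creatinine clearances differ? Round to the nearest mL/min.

13 mL/min

Patient A: CrCl = (140 − 40) × 82.6 / (72 × 2.7) = 8260.0 / 194.40 ≈ 42.5 mL/min
Patient B: CrCl = (140 − 53) × 56 / (72 × 1.22) = 4872.0 / 87.84 ≈ 55.5 mL/min
|42.5 − 55.5| = 13.0 mL/min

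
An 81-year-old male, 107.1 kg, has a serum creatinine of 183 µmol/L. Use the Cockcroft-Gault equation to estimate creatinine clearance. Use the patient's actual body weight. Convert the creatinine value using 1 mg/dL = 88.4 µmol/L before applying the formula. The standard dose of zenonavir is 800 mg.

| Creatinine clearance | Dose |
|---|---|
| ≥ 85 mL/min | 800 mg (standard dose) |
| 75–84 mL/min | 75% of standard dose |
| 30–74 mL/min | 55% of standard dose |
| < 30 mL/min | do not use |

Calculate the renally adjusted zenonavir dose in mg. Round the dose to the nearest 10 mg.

440 mg

SCr = 183 / 88.4 = 2.07 mg/dL
CrCl = (140 − 81) × 107.1 / (72 × 2.07) = 6318.9 / 149.04 ≈ 42.4 mL/min
CrCl ≈ 42 mL/min → bracket 30–74 mL/min.
55% of 800 mg = 440 mg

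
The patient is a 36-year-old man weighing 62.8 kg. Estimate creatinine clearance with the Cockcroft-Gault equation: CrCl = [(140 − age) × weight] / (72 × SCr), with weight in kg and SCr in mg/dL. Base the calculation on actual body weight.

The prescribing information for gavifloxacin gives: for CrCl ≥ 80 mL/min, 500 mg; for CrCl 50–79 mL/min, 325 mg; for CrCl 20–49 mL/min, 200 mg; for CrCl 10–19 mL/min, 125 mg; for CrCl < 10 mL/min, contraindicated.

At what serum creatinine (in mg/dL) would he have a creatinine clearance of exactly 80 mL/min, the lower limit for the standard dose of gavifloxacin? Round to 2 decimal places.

1.13 mg/dL

Standard dose requires CrCl ≥ 80 mL/min.
Set (140 − 36) × 62.8 / (72 × SCr) = 80
SCr = (140 − 36) × 62.8 / (72 × 80) = 1.134 mg/dL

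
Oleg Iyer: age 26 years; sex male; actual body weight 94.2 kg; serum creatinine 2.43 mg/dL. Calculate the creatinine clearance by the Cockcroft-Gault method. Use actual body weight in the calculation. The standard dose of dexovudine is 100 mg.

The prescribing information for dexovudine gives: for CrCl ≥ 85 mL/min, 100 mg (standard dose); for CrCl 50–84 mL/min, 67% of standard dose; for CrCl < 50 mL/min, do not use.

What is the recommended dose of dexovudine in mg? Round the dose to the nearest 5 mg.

CrCl = (140 − 26) × 94.2 / (72 × 2.43) = 10738.8 / 174.96 ≈ 61.4 mL/min
CrCl ≈ 61 mL/min → bracket 50–84 mL/min.
67% of 100 mg = 67 mg → 65 mg

65 mg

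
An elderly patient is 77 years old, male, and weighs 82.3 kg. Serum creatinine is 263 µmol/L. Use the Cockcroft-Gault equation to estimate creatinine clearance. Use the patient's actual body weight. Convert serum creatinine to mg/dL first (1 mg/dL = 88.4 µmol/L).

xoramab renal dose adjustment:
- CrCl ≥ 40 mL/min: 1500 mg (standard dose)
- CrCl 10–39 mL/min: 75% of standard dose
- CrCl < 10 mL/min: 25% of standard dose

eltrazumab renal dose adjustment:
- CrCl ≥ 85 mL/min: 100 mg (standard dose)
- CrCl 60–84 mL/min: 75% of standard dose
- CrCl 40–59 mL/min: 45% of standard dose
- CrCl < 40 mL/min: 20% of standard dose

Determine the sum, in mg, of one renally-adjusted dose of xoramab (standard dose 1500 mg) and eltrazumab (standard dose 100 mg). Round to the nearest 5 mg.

SCr = 263 / 88.4 = 2.975 mg/dL
CrCl = (140 − 77) × 82.3 / (72 × 2.975) = 5184.9 / 214.20 ≈ 24.2 mL/min
CrCl ≈ 24 mL/min.
xoramab: 10–39 mL/min → 75% of 1500 mg = 1125 mg.
eltrazumab: < 40 mL/min → 20% of 100 mg = 20 mg.
Total = 1125 + 20 = 1145 mg.

1145 mg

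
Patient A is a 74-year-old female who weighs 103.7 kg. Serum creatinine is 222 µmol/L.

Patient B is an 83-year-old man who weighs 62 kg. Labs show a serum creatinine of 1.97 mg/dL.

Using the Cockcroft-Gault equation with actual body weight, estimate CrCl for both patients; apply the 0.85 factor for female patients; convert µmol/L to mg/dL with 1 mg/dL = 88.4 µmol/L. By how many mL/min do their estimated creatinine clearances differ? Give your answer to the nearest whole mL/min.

7 mL/min

Patient A: SCr = 222 / 88.4 = 2.511 mg/dL
Patient A: CrCl = (140 − 74) × 103.7 / (72 × 2.511) × 0.85 = 6844.2 / 180.79 × 0.85 ≈ 32.2 mL/min
Patient B: CrCl = (140 − 83) × 62 / (72 × 1.97) = 3534.0 / 141.84 ≈ 24.9 mL/min
|32.2 − 24.9| = 7.3 mL/min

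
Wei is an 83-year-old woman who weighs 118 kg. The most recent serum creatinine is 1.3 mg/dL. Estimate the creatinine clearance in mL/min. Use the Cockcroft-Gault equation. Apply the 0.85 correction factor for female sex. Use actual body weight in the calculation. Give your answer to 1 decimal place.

CrCl = (140 − 83) × 118 / (72 × 1.3) × 0.85 = 6726.0 / 93.60 × 0.85 ≈ 61.1 mL/min

61.1 mL/min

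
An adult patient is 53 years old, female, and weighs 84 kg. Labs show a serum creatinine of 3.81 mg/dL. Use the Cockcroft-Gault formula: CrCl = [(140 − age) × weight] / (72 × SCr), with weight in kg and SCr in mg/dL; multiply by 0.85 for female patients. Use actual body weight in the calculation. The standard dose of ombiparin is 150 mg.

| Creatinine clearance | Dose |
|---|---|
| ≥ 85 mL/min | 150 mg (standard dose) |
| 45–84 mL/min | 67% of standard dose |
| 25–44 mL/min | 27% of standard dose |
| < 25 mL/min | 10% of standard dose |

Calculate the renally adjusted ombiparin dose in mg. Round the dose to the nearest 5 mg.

CrCl = (140 − 53) × 84 / (72 × 3.81) × 0.85 = 7308.0 / 274.32 × 0.85 ≈ 22.6 mL/min
CrCl ≈ 23 mL/min → bracket < 25 mL/min.
10% of 150 mg = 15 mg

15 mg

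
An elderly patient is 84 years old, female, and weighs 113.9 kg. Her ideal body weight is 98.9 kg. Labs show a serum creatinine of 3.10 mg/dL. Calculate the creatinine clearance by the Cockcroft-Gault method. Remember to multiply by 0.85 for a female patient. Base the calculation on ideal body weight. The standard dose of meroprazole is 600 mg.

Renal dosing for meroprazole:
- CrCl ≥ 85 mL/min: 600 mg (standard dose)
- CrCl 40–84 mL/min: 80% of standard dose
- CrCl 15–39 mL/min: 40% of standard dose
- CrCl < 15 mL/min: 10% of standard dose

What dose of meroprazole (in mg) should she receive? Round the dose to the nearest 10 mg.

CrCl = (140 − 84) × 98.9 / (72 × 3.1) × 0.85 = 5538.4 / 223.20 × 0.85 ≈ 21.1 mL/min
CrCl ≈ 21 mL/min → bracket 15–39 mL/min.
40% of 600 mg = 240 mg

240 mg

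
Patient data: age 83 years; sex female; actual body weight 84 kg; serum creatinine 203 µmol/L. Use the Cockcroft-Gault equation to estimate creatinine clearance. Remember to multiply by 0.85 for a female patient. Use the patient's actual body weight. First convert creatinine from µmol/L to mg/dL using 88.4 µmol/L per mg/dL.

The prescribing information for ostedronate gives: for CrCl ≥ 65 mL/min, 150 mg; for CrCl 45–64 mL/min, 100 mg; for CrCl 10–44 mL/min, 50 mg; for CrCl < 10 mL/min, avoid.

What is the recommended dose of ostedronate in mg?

50 mg

SCr = 203 / 88.4 = 2.296 mg/dL
CrCl = (140 − 83) × 84 / (72 × 2.296) × 0.85 = 4788.0 / 165.31 × 0.85 ≈ 24.6 mL/min
CrCl ≈ 25 mL/min → bracket 10–44 mL/min.
Dose for this bracket: 50 mg.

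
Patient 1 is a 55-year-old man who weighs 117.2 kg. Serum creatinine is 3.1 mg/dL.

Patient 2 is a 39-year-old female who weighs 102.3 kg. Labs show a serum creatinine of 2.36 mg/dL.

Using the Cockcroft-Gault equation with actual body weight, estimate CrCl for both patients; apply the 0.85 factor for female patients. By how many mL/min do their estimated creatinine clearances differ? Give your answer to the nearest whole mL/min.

7 mL/min

Patient 1: CrCl = (140 − 55) × 117.2 / (72 × 3.1) = 9962.0 / 223.20 ≈ 44.6 mL/min
Patient 2: CrCl = (140 − 39) × 102.3 / (72 × 2.36) × 0.85 = 10332.3 / 169.92 × 0.85 ≈ 51.7 mL/min
|44.6 − 51.7| = 7.1 mL/min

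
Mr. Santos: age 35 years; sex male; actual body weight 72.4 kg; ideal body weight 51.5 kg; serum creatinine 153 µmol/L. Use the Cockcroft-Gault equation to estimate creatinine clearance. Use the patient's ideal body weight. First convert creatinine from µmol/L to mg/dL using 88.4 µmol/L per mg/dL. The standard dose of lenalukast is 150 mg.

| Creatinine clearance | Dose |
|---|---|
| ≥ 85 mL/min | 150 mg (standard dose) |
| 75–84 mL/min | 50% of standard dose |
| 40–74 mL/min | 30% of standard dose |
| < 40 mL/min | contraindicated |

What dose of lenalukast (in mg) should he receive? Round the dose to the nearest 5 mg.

SCr = 153 / 88.4 = 1.731 mg/dL
CrCl = (140 − 35) × 51.5 / (72 × 1.731) = 5407.5 / 124.63 ≈ 43.4 mL/min
CrCl ≈ 43 mL/min → bracket 40–74 mL/min.
30% of 150 mg = 45 mg

45 mg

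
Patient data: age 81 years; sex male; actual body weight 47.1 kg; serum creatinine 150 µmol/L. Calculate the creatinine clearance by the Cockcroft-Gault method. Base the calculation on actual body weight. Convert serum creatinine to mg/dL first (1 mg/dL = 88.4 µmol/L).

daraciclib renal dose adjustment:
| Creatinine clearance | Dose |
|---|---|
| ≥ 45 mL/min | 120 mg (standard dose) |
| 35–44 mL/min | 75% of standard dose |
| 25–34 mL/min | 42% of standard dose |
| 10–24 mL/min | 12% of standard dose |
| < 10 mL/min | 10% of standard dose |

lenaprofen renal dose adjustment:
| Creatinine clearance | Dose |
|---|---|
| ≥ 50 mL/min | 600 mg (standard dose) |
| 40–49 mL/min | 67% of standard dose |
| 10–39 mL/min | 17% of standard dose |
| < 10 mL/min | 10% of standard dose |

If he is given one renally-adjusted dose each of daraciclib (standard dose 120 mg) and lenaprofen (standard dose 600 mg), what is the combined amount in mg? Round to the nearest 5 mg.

SCr = 150 / 88.4 = 1.697 mg/dL
CrCl = (140 − 81) × 47.1 / (72 × 1.697) = 2778.9 / 122.18 ≈ 22.7 mL/min
CrCl ≈ 23 mL/min.
daraciclib: 10–24 mL/min → 12% of 120 mg = 14.4 mg.
lenaprofen: 10–39 mL/min → 17% of 600 mg = 102 mg.
Total = 14.4 + 102 = 116.4 mg.

115 mg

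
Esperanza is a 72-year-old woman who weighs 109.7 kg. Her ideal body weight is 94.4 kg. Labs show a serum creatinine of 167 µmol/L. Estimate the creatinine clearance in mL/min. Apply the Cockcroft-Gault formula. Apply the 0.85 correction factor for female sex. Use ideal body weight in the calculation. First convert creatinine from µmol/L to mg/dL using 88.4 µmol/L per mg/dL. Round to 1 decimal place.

40.1 mL/min

SCr = 167 / 88.4 = 1.889 mg/dL
CrCl = (140 − 72) × 94.4 / (72 × 1.889) × 0.85 = 6419.2 / 136.01 × 0.85 ≈ 40.1 mL/min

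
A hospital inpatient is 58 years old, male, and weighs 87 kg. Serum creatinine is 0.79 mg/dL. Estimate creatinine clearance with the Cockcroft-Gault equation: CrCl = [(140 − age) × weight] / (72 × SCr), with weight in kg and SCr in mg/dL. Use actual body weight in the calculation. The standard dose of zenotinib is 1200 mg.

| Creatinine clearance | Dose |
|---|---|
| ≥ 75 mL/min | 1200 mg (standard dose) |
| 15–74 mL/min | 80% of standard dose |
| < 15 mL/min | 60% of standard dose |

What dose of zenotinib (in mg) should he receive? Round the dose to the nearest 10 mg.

1200 mg

CrCl = (140 − 58) × 87 / (72 × 0.79) = 7134.0 / 56.88 ≈ 125.4 mL/min
CrCl ≈ 125 mL/min → bracket ≥ 75 mL/min.
100% of 1200 mg = 1200 mg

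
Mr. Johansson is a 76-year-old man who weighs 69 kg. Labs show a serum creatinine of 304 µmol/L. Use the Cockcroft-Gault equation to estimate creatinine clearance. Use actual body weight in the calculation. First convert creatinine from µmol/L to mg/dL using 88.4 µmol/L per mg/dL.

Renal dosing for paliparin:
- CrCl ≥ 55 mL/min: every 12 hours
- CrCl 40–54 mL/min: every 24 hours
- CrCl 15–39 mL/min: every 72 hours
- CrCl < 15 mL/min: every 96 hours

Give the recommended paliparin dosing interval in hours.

SCr = 304 / 88.4 = 3.439 mg/dL
CrCl = (140 − 76) × 69 / (72 × 3.439) = 4416.0 / 247.61 ≈ 17.8 mL/min
CrCl ≈ 18 mL/min → bracket 15–39 mL/min → every 72 hours.

every 72 hours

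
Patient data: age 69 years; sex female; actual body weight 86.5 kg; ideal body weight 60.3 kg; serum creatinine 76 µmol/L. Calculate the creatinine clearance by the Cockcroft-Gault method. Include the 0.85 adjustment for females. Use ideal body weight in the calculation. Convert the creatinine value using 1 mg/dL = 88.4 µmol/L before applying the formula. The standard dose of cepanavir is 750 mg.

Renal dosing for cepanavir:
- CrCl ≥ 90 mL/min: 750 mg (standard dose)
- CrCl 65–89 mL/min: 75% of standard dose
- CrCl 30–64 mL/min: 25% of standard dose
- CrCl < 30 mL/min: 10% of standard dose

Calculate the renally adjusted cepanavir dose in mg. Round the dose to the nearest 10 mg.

190 mg

SCr = 76 / 88.4 = 0.86 mg/dL
CrCl = (140 − 69) × 60.3 / (72 × 0.86) × 0.85 = 4281.3 / 61.92 × 0.85 ≈ 58.8 mL/min
CrCl ≈ 59 mL/min → bracket 30–64 mL/min.
25% of 750 mg = 187.5 mg → 190 mg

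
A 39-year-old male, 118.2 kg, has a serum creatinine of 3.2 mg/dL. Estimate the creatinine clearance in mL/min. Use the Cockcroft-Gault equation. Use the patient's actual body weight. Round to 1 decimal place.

CrCl = (140 − 39) × 118.2 / (72 × 3.2) = 11938.2 / 230.40 ≈ 51.8 mL/min

51.8 mL/min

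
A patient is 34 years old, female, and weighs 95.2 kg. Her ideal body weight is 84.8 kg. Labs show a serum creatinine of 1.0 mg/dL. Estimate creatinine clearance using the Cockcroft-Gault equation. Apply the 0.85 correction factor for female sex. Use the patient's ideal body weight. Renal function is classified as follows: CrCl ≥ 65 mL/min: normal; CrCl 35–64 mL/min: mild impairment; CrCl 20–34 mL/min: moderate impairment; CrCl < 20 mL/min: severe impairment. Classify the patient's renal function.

normal

CrCl = (140 − 34) × 84.8 / (72 × 1) × 0.85 = 8988.8 / 72.00 × 0.85 ≈ 106.1 mL/min
106 mL/min falls in the 'normal' range.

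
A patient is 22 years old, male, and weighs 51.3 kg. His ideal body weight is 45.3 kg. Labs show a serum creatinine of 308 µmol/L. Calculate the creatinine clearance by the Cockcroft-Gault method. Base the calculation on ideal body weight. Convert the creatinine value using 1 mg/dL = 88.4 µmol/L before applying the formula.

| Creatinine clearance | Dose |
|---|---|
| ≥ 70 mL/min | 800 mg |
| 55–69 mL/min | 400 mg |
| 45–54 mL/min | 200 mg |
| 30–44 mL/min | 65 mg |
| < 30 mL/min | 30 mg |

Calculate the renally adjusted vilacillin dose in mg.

SCr = 308 / 88.4 = 3.484 mg/dL
CrCl = (140 − 22) × 45.3 / (72 × 3.484) = 5345.4 / 250.85 ≈ 21.3 mL/min
CrCl ≈ 21 mL/min → bracket < 30 mL/min.
Dose for this bracket: 30 mg.

30 mg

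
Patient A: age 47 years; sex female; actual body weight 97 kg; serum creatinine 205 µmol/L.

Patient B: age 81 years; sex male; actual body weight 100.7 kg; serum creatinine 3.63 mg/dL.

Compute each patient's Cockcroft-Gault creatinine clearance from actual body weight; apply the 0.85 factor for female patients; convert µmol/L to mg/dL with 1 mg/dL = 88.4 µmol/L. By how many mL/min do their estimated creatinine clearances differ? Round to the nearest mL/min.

Patient A: SCr = 205 / 88.4 = 2.319 mg/dL
Patient A: CrCl = (140 − 47) × 97 / (72 × 2.319) × 0.85 = 9021.0 / 166.97 × 0.85 ≈ 45.9 mL/min
Patient B: CrCl = (140 − 81) × 100.7 / (72 × 3.63) = 5941.3 / 261.36 ≈ 22.7 mL/min
|45.9 − 22.7| = 23.2 mL/min

23 mL/min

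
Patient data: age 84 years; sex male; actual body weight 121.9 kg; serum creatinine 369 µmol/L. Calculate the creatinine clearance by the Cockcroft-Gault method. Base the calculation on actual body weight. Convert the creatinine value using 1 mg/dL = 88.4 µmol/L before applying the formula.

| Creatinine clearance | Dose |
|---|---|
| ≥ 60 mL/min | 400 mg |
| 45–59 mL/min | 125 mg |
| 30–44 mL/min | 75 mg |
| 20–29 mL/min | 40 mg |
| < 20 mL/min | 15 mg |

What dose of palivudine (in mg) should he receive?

40 mg

SCr = 369 / 88.4 = 4.174 mg/dL
CrCl = (140 − 84) × 121.9 / (72 × 4.174) = 6826.4 / 300.53 ≈ 22.7 mL/min
CrCl ≈ 23 mL/min → bracket 20–29 mL/min.
Dose for this bracket: 40 mg.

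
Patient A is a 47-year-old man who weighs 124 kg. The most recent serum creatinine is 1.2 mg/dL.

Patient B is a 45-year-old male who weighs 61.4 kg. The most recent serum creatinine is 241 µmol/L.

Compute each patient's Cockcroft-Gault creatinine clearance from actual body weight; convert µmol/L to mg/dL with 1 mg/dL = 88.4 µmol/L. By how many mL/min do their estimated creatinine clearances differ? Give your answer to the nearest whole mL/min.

Patient A: CrCl = (140 − 47) × 124 / (72 × 1.2) = 11532.0 / 86.40 ≈ 133.5 mL/min
Patient B: SCr = 241 / 88.4 = 2.726 mg/dL
Patient B: CrCl = (140 − 45) × 61.4 / (72 × 2.726) = 5833.0 / 196.27 ≈ 29.7 mL/min
|133.5 − 29.7| = 103.8 mL/min

104 mL/min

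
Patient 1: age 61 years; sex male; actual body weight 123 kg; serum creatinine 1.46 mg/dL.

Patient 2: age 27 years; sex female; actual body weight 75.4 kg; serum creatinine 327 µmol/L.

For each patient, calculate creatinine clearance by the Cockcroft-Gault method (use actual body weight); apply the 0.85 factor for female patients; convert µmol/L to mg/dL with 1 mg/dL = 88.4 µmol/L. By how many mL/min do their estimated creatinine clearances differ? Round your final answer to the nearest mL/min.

Patient 1: CrCl = (140 − 61) × 123 / (72 × 1.46) = 9717.0 / 105.12 ≈ 92.4 mL/min
Patient 2: SCr = 327 / 88.4 = 3.699 mg/dL
Patient 2: CrCl = (140 − 27) × 75.4 / (72 × 3.699) × 0.85 = 8520.2 / 266.33 × 0.85 ≈ 27.2 mL/min
|92.4 − 27.2| = 65.2 mL/min

65 mL/min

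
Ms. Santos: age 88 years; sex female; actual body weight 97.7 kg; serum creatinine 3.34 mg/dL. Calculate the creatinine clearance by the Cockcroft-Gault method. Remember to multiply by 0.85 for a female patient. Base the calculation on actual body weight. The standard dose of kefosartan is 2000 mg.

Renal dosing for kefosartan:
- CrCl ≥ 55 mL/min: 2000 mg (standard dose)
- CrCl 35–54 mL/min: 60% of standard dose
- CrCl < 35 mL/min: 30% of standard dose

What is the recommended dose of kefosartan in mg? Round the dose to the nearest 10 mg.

CrCl = (140 − 88) × 97.7 / (72 × 3.34) × 0.85 = 5080.4 / 240.48 × 0.85 ≈ 18.0 mL/min
CrCl ≈ 18 mL/min → bracket < 35 mL/min.
30% of 2000 mg = 600 mg

600 mg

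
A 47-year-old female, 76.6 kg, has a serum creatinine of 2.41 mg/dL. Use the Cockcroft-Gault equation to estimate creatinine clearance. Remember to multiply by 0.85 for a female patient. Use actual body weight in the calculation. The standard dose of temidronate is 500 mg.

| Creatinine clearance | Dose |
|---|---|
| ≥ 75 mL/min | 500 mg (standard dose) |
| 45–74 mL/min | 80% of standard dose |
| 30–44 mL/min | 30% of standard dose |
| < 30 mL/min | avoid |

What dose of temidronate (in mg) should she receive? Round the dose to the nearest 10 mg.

CrCl = (140 − 47) × 76.6 / (72 × 2.41) × 0.85 = 7123.8 / 173.52 × 0.85 ≈ 34.9 mL/min
CrCl ≈ 35 mL/min → bracket 30–44 mL/min.
30% of 500 mg = 150 mg

150 mg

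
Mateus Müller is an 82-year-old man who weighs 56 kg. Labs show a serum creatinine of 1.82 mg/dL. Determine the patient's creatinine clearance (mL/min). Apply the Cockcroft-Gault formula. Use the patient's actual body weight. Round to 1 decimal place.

24.8 mL/min

CrCl = (140 − 82) × 56 / (72 × 1.82) = 3248.0 / 131.04 ≈ 24.8 mL/min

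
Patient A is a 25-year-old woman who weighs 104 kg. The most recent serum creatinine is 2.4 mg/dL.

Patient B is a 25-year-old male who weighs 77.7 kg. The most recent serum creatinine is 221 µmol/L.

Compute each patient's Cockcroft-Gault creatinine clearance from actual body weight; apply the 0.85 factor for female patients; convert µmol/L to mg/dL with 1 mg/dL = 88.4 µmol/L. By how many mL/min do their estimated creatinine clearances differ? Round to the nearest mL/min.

9 mL/min

Patient A: CrCl = (140 − 25) × 104 / (72 × 2.4) × 0.85 = 11960.0 / 172.80 × 0.85 ≈ 58.8 mL/min
Patient B: SCr = 221 / 88.4 = 2.5 mg/dL
Patient B: CrCl = (140 − 25) × 77.7 / (72 × 2.5) = 8935.5 / 180.00 ≈ 49.6 mL/min
|58.8 − 49.6| = 9.2 mL/min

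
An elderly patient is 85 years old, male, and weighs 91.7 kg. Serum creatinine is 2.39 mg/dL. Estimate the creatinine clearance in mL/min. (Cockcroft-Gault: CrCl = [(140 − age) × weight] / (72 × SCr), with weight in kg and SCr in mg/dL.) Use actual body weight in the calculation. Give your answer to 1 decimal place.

CrCl = (140 − 85) × 91.7 / (72 × 2.39) = 5043.5 / 172.08 ≈ 29.3 mL/min

29.3 mL/min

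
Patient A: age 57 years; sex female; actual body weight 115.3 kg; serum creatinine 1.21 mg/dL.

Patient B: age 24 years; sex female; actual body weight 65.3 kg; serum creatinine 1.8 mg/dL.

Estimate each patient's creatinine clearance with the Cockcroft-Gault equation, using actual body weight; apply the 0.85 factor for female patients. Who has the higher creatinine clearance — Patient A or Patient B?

Patient A

Patient A: CrCl = (140 − 57) × 115.3 / (72 × 1.21) × 0.85 = 9569.9 / 87.12 × 0.85 ≈ 93.4 mL/min
Patient B: CrCl = (140 − 24) × 65.3 / (72 × 1.8) × 0.85 = 7574.8 / 129.60 × 0.85 ≈ 49.7 mL/min
93.4 vs 49.7 mL/min → Patient A is higher.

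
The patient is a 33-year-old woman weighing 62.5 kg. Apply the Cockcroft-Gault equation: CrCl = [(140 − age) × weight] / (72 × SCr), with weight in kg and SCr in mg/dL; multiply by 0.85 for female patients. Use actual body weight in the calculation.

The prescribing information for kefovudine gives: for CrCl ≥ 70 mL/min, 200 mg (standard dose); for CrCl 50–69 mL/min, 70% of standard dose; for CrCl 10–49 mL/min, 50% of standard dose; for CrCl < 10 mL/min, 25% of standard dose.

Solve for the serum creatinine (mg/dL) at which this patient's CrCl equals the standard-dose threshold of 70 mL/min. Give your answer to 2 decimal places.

Standard dose requires CrCl ≥ 70 mL/min.
Set (140 − 33) × 62.5 × 0.85 / (72 × SCr) = 70
SCr = (140 − 33) × 62.5 × 0.85 / (72 × 70) = 1.128 mg/dL

1.13 mg/dL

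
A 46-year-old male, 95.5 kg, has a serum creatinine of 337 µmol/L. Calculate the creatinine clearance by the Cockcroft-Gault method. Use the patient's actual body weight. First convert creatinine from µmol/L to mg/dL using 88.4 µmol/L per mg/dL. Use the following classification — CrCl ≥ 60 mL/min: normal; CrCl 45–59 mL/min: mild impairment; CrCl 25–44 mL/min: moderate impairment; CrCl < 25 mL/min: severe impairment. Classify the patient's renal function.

SCr = 337 / 88.4 = 3.812 mg/dL
CrCl = (140 − 46) × 95.5 / (72 × 3.812) = 8977.0 / 274.46 ≈ 32.7 mL/min
33 mL/min falls in the 'moderate impairment' range.

moderate impairment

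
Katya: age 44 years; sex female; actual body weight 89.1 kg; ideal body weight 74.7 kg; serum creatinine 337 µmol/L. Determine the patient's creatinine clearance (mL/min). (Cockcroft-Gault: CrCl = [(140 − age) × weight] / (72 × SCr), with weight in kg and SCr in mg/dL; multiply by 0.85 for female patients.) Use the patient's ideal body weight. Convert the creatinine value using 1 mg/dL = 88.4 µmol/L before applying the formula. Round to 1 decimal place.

22.2 mL/min

SCr = 337 / 88.4 = 3.812 mg/dL
CrCl = (140 − 44) × 74.7 / (72 × 3.812) × 0.85 = 7171.2 / 274.46 × 0.85 ≈ 22.2 mL/min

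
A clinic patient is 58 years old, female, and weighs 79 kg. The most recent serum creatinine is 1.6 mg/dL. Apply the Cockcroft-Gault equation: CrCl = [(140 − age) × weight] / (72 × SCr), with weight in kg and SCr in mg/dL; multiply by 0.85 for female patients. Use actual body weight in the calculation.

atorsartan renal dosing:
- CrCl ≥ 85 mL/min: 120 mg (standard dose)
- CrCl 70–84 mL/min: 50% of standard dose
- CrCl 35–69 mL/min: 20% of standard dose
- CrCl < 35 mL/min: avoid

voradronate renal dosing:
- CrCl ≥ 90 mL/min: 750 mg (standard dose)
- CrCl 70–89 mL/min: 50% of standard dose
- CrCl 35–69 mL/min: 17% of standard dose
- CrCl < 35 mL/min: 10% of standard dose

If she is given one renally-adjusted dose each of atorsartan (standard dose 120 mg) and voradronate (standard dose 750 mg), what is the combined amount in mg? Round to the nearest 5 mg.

CrCl = (140 − 58) × 79 / (72 × 1.6) × 0.85 = 6478.0 / 115.20 × 0.85 ≈ 47.8 mL/min
CrCl ≈ 48 mL/min.
atorsartan: 35–69 mL/min → 20% of 120 mg = 24 mg.
voradronate: 35–69 mL/min → 17% of 750 mg = 127.5 mg.
Total = 24 + 127.5 = 151.5 mg.

150 mg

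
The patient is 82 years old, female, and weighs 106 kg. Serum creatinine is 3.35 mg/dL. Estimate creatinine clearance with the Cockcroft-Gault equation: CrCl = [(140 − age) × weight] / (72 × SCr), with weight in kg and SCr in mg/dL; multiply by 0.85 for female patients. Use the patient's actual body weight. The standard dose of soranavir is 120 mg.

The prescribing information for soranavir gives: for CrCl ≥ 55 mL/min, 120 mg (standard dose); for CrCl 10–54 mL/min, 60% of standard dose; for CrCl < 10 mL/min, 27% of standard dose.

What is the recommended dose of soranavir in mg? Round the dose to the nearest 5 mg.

70 mg

CrCl = (140 − 82) × 106 / (72 × 3.35) × 0.85 = 6148.0 / 241.20 × 0.85 ≈ 21.7 mL/min
CrCl ≈ 22 mL/min → bracket 10–54 mL/min.
60% of 120 mg = 72 mg → 70 mg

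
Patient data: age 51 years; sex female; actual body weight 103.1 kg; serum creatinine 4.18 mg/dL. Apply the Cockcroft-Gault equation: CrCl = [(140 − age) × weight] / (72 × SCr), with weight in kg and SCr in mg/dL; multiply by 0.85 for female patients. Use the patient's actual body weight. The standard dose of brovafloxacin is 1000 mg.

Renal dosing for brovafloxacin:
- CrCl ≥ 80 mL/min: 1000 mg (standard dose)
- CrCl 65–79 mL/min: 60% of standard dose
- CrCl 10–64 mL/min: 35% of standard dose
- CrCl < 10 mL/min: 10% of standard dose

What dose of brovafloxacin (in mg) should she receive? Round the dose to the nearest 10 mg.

CrCl = (140 − 51) × 103.1 / (72 × 4.18) × 0.85 = 9175.9 / 300.96 × 0.85 ≈ 25.9 mL/min
CrCl ≈ 26 mL/min → bracket 10–64 mL/min.
35% of 1000 mg = 350 mg

350 mg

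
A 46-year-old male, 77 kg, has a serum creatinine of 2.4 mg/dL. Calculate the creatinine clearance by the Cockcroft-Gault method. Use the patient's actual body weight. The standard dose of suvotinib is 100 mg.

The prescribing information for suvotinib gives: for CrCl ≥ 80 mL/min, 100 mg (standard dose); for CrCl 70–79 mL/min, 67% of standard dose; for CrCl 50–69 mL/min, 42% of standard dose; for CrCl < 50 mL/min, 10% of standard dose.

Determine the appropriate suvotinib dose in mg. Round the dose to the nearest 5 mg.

10 mg

CrCl = (140 − 46) × 77 / (72 × 2.4) = 7238.0 / 172.80 ≈ 41.9 mL/min
CrCl ≈ 42 mL/min → bracket < 50 mL/min.
10% of 100 mg = 10 mg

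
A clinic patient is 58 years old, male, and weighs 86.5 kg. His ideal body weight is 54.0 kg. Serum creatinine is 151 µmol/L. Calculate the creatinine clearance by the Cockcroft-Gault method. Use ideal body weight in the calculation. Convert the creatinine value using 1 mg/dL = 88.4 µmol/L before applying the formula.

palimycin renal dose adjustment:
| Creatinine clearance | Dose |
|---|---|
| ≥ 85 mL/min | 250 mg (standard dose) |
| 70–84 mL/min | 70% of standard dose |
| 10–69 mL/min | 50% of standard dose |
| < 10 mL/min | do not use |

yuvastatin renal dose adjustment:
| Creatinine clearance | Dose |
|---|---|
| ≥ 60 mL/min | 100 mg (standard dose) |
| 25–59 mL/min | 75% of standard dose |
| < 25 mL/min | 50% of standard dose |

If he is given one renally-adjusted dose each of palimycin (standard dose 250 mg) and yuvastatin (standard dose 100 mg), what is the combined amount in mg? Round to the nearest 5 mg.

SCr = 151 / 88.4 = 1.708 mg/dL
CrCl = (140 − 58) × 54 / (72 × 1.708) = 4428.0 / 122.98 ≈ 36.0 mL/min
CrCl ≈ 36 mL/min.
palimycin: 10–69 mL/min → 50% of 250 mg = 125 mg.
yuvastatin: 25–59 mL/min → 75% of 100 mg = 75 mg.
Total = 125 + 75 = 200 mg.

200 mg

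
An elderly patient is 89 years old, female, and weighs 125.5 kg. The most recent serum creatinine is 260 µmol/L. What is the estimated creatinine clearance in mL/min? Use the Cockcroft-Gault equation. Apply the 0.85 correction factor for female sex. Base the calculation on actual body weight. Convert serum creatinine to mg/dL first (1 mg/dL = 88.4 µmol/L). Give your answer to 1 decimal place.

SCr = 260 / 88.4 = 2.941 mg/dL
CrCl = (140 − 89) × 125.5 / (72 × 2.941) × 0.85 = 6400.5 / 211.75 × 0.85 ≈ 25.7 mL/min

25.7 mL/min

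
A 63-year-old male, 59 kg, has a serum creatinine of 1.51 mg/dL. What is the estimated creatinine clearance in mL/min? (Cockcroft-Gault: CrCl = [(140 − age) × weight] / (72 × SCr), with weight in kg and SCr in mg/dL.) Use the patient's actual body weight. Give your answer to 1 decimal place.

CrCl = (140 − 63) × 59 / (72 × 1.51) = 4543.0 / 108.72 ≈ 41.8 mL/min

41.8 mL/min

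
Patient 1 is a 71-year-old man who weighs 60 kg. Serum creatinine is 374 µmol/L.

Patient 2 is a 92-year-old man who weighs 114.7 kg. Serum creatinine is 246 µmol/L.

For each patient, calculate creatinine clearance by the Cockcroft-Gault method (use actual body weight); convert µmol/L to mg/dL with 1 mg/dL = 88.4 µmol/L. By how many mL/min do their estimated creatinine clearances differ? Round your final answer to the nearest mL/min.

Patient 1: SCr = 374 / 88.4 = 4.231 mg/dL
Patient 1: CrCl = (140 − 71) × 60 / (72 × 4.231) = 4140.0 / 304.63 ≈ 13.6 mL/min
Patient 2: SCr = 246 / 88.4 = 2.783 mg/dL
Patient 2: CrCl = (140 − 92) × 114.7 / (72 × 2.783) = 5505.6 / 200.38 ≈ 27.5 mL/min
|13.6 − 27.5| = 13.9 mL/min

14 mL/min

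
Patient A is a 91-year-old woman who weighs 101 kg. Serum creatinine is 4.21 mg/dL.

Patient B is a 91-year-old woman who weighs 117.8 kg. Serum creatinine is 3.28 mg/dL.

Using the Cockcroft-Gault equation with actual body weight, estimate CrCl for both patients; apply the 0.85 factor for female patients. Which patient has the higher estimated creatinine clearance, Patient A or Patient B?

Patient A: CrCl = (140 − 91) × 101 / (72 × 4.21) × 0.85 = 4949.0 / 303.12 × 0.85 ≈ 13.9 mL/min
Patient B: CrCl = (140 − 91) × 117.8 / (72 × 3.28) × 0.85 = 5772.2 / 236.16 × 0.85 ≈ 20.8 mL/min
13.9 vs 20.8 mL/min → Patient B is higher.

Patient B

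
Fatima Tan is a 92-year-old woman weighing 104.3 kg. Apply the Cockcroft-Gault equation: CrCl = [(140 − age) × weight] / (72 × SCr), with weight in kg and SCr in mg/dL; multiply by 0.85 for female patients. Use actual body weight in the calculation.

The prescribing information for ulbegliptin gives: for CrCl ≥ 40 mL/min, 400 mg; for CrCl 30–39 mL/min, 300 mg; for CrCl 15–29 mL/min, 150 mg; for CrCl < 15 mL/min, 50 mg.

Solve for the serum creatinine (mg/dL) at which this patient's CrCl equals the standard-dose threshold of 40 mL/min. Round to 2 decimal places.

Standard dose requires CrCl ≥ 40 mL/min.
Set (140 − 92) × 104.3 × 0.85 / (72 × SCr) = 40
SCr = (140 − 92) × 104.3 × 0.85 / (72 × 40) = 1.478 mg/dL

1.48 mg/dL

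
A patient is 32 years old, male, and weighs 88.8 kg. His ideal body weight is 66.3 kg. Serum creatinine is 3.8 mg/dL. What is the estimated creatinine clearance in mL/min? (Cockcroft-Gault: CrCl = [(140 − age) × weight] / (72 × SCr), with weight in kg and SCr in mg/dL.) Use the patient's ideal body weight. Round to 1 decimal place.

CrCl = (140 − 32) × 66.3 / (72 × 3.8) = 7160.4 / 273.60 ≈ 26.2 mL/min

26.2 mL/min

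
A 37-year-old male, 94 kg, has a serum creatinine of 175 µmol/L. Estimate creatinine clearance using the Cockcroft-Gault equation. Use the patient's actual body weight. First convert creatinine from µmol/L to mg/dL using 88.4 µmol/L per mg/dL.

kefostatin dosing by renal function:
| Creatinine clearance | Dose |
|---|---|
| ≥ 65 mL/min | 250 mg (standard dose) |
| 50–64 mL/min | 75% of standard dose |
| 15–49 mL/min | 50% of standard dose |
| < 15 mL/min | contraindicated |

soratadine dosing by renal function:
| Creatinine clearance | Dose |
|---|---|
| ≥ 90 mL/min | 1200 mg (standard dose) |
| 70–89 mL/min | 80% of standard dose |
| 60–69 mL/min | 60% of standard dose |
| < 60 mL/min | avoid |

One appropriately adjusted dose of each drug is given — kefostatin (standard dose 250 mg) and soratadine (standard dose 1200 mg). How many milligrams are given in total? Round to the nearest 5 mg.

SCr = 175 / 88.4 = 1.98 mg/dL
CrCl = (140 − 37) × 94 / (72 × 1.98) = 9682.0 / 142.56 ≈ 67.9 mL/min
CrCl ≈ 68 mL/min.
kefostatin: ≥ 65 mL/min → 100% of 250 mg = 250 mg.
soratadine: 60–69 mL/min → 60% of 1200 mg = 720 mg.
Total = 250 + 720 = 970 mg.

970 mg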